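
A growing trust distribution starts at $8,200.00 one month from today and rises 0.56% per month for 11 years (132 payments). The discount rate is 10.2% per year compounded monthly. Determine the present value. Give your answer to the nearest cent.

Periodic rate r = 0.102/12 per month; n is counted in months.
Growing ordinary annuity: PV = PMT₁ × [1 − ((1+g)/(1+r))^n] / (r − g) = 8,200 × [1 − ((1+0.0056)/(1+r))^132] / (r − 0.0056) = $894,141.95.

$894,141.95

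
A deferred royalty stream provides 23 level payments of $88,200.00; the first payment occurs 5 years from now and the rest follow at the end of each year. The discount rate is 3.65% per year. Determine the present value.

$1,175,703.88

Ordinary annuity of 23 payments, first payment at period 5.
Periodic rate r = 0.0365 per year.
The ordinary-annuity PV formula values the stream one period before the first payment (period 4); discount that back 4 periods:
PV₀ = 88,200 × [1 − (1+r)^−23] / r × (1+r)^−4 = $1,175,703.88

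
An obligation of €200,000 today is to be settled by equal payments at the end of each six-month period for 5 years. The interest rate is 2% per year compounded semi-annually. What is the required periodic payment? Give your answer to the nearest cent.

Level ordinary annuity; solve PV = PMT × [(1 − (1+r)^−n)/r] for PMT.
Periodic rate r = 0.02/2 per half-year; n is counted in half-years.
With n = 10: PMT = 200,000 / ([(1 − (1+r)^−n)/r]) = €21,116.42

€21,116.42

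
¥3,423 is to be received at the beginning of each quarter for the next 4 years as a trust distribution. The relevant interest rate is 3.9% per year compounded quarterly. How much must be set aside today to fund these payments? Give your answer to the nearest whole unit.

This is an annuity due: 16 payments of ¥3,423 at the beginning of each quarter.
Periodic rate r = 0.039/4 per quarter; n is counted in quarters.
PV = PMT × [(1 − (1+r)^−n)/r] × (1+r) = 3,423 × [1 − (1+r)^−16] / r × (1+r) = ¥50,975

¥50,975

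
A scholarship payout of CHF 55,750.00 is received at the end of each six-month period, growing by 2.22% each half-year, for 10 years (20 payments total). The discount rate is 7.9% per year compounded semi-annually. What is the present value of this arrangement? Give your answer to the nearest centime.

CHF 918,840.67

Periodic rate r = 0.079/2 per half-year; n is counted in half-years.
Growing ordinary annuity: PV = PMT₁ × [1 − ((1+g)/(1+r))^n] / (r − g) = 55,750 × [1 − ((1+0.0222)/(1+r))^20] / (r − 0.0222) = CHF 918,840.67.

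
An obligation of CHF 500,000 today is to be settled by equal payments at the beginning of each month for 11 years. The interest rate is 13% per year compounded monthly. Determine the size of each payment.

Level annuity due; solve PV = PMT × [(1 − (1+r)^−n)/r] × (1+r) for PMT.
Periodic rate r = 0.13/12 per month; n is counted in months.
With n = 132: PMT = 500,000 / ([(1 − (1+r)^−n)/r] × (1+r)) = CHF 7,061.55

CHF 7,061.55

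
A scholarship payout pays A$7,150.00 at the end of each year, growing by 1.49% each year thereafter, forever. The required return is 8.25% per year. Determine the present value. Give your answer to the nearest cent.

Periodic rate r = 0.0825 per year.
Growing perpetuity (Gordon): PV = PMT₁ / (r − g) = 7,150 / (r − 0.0149) = A$105,769.23.

A$105,769.23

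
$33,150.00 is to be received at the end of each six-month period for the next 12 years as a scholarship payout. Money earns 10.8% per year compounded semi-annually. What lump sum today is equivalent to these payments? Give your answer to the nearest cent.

$440,142.77

This is an ordinary annuity: 24 payments of $33,150.00 at the end of each six-month period.
Periodic rate r = 0.108/2 per half-year; n is counted in half-years.
PV = PMT × [(1 − (1+r)^−n)/r] = 33,150 × [1 − (1+r)^−24] / r = $440,142.77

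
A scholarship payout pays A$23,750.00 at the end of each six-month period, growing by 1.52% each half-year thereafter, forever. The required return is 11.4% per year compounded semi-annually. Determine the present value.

A$568,181.82

Periodic rate r = 0.114/2 per half-year.
Growing perpetuity (Gordon): PV = PMT₁ / (r − g) = 23,750 / (r − 0.0152) = A$568,181.82.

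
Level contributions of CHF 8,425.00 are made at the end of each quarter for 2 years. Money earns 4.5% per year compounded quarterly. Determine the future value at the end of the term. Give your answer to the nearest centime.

This is an ordinary annuity: 8 deposits of CHF 8,425.00 at the end of each quarter.
Periodic rate r = 0.045/4 per quarter; n is counted in quarters.
FV = PMT × [((1+r)^n − 1)/r] = 8,425 × [(1+r)^8 − 1] / r = CHF 70,114.43

CHF 70,114.43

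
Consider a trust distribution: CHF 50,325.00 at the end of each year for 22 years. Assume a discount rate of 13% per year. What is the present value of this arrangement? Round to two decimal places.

This is an ordinary annuity: 22 payments of CHF 50,325.00 at the end of each year.
Periodic rate r = 0.13 per year.
PV = PMT × [(1 − (1+r)^−n)/r] = 50,325 × [1 − (1+r)^−22] / r = CHF 360,805.76

CHF 360,805.76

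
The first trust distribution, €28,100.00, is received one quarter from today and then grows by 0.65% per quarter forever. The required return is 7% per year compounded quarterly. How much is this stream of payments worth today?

€2,554,545.45

Periodic rate r = 0.07/4 per quarter.
Growing perpetuity (Gordon): PV = PMT₁ / (r − g) = 28,100 / (r − 0.0065) = €2,554,545.45.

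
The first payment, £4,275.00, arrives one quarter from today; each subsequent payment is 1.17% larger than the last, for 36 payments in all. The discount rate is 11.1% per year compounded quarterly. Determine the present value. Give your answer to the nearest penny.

£115,216.81

Periodic rate r = 0.111/4 per quarter; n is counted in quarters.
Growing ordinary annuity: PV = PMT₁ × [1 − ((1+g)/(1+r))^n] / (r − g) = 4,275 × [1 − ((1+0.0117)/(1+r))^36] / (r − 0.0117) = £115,216.81.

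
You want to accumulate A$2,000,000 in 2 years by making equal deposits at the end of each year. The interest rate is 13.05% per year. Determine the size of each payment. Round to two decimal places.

A$938,746.77

Level ordinary annuity; solve FV = PMT × [((1+r)^n − 1)/r] for PMT.
Periodic rate r = 0.1305 per year.
With n = 2: PMT = 2,000,000 / ([((1+r)^n − 1)/r]) = A$938,746.77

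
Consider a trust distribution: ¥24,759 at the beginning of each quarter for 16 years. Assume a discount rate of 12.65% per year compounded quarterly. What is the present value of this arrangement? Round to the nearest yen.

This is an annuity due: 64 payments of ¥24,759 at the beginning of each quarter.
Periodic rate r = 0.1265/4 per quarter; n is counted in quarters.
PV = PMT × [(1 − (1+r)^−n)/r] × (1+r) = 24,759 × [1 − (1+r)^−64] / r × (1+r) = ¥697,543

¥697,543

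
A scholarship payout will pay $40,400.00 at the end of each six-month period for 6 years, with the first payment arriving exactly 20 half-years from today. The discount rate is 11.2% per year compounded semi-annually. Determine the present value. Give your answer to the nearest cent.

Ordinary annuity of 12 payments, first payment at period 20.
Periodic rate r = 0.112/2 per half-year; n is counted in half-years.
The ordinary-annuity PV formula values the stream one period before the first payment (period 19); discount that back 19 periods:
PV₀ = 40,400 × [1 − (1+r)^−12] / r × (1+r)^−19 = $122,966.84

$122,966.84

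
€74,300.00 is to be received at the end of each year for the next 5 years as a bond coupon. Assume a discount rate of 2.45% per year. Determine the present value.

This is an ordinary annuity: 5 payments of €74,300.00 at the end of each year.
Periodic rate r = 0.0245 per year.
PV = PMT × [(1 − (1+r)^−n)/r] = 74,300 × [1 − (1+r)^−5] / r = €345,682.45

€345,682.45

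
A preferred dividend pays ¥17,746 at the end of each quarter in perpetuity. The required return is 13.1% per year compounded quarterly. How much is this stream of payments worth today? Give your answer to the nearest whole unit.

¥541,863

Periodic rate r = 0.131/4 per quarter.
Level perpetuity: PV = PMT / r = 17,746 / (0.131/4) = ¥541,863.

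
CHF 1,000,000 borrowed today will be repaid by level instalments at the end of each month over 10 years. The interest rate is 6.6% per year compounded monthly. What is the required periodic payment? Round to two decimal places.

Level ordinary annuity; solve PV = PMT × [(1 − (1+r)^−n)/r] for PMT.
Periodic rate r = 0.066/12 per month; n is counted in months.
With n = 120: PMT = 1,000,000 / ([(1 − (1+r)^−n)/r]) = CHF 11,405.74

CHF 11,405.74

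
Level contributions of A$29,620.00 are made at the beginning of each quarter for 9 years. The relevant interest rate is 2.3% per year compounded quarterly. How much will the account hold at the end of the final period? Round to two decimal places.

A$1,187,745.50

This is an annuity due: 36 deposits of A$29,620.00 at the beginning of each quarter.
Periodic rate r = 0.023/4 per quarter; n is counted in quarters.
FV = PMT × [((1+r)^n − 1)/r] × (1+r) = 29,620 × [(1+r)^36 − 1] / r × (1+r) = A$1,187,745.50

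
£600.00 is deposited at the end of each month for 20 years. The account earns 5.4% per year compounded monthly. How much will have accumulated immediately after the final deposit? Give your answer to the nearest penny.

This is an ordinary annuity: 240 deposits of £600.00 at the end of each month.
Periodic rate r = 0.054/12 per month; n is counted in months.
FV = PMT × [((1+r)^n − 1)/r] = 600 × [(1+r)^240 − 1] / r = £258,340.53

£258,340.53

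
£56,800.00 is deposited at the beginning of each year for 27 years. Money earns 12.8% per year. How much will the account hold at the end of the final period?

This is an annuity due: 27 deposits of £56,800.00 at the beginning of each year.
Periodic rate r = 0.128 per year.
FV = PMT × [((1+r)^n − 1)/r] × (1+r) = 56,800 × [(1+r)^27 − 1] / r × (1+r) = £12,435,245.94

£12,435,245.94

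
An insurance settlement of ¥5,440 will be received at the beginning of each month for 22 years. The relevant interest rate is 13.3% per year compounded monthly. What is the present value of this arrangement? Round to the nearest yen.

¥469,230

This is an annuity due: 264 payments of ¥5,440 at the beginning of each month.
Periodic rate r = 0.133/12 per month; n is counted in months.
PV = PMT × [(1 − (1+r)^−n)/r] × (1+r) = 5,440 × [1 − (1+r)^−264] / r × (1+r) = ¥469,230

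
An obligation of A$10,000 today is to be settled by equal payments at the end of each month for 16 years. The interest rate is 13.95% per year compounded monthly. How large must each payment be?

Level ordinary annuity; solve PV = PMT × [(1 − (1+r)^−n)/r] for PMT.
Periodic rate r = 0.1395/12 per month; n is counted in months.
With n = 192: PMT = 10,000 / ([(1 − (1+r)^−n)/r]) = A$130.43

A$130.43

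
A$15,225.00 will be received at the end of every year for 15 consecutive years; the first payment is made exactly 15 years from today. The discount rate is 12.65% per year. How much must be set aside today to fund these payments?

A$18,906.49

Ordinary annuity of 15 payments, first payment at period 15.
Periodic rate r = 0.1265 per year.
The ordinary-annuity PV formula values the stream one period before the first payment (period 14); discount that back 14 periods:
PV₀ = 15,225 × [1 − (1+r)^−15] / r × (1+r)^−14 = A$18,906.49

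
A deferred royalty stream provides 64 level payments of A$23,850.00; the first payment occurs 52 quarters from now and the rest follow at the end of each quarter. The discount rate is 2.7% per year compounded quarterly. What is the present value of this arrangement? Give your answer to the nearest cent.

Ordinary annuity of 64 payments, first payment at period 52.
Periodic rate r = 0.027/4 per quarter; n is counted in quarters.
The ordinary-annuity PV formula values the stream one period before the first payment (period 51); discount that back 51 periods:
PV₀ = 23,850 × [1 − (1+r)^−64] / r × (1+r)^−51 = A$877,121.98

A$877,121.98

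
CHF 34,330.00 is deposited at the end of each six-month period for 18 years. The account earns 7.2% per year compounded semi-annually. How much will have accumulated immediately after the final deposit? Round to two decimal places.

This is an ordinary annuity: 36 deposits of CHF 34,330.00 at the end of each six-month period.
Periodic rate r = 0.072/2 per half-year; n is counted in half-years.
FV = PMT × [((1+r)^n − 1)/r] = 34,330 × [(1+r)^36 − 1] / r = CHF 2,452,999.52

CHF 2,452,999.52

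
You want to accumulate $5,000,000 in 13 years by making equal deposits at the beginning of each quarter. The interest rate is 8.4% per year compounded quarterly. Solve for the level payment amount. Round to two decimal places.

Level annuity due; solve FV = PMT × [((1+r)^n − 1)/r] × (1+r) for PMT.
Periodic rate r = 0.084/4 per quarter; n is counted in quarters.
With n = 52: PMT = 5,000,000 / ([((1+r)^n − 1)/r] × (1+r)) = $52,827.55

$52,827.55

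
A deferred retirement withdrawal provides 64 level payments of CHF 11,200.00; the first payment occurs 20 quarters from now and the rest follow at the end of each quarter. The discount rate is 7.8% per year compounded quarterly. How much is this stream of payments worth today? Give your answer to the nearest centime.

Ordinary annuity of 64 payments, first payment at period 20.
Periodic rate r = 0.078/4 per quarter; n is counted in quarters.
The ordinary-annuity PV formula values the stream one period before the first payment (period 19); discount that back 19 periods:
PV₀ = 11,200 × [1 − (1+r)^−64] / r × (1+r)^−19 = CHF 282,324.98

CHF 282,324.98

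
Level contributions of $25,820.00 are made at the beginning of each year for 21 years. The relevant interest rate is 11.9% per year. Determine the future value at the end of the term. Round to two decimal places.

This is an annuity due: 21 deposits of $25,820.00 at the beginning of each year.
Periodic rate r = 0.119 per year.
FV = PMT × [((1+r)^n − 1)/r] × (1+r) = 25,820 × [(1+r)^21 − 1] / r × (1+r) = $2,331,576.48

$2,331,576.48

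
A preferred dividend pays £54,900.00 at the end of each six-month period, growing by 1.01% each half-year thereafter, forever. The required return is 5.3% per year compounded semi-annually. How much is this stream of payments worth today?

Periodic rate r = 0.053/2 per half-year.
Growing perpetuity (Gordon): PV = PMT₁ / (r − g) = 54,900 / (r − 0.0101) = £3,347,560.98.

£3,347,560.98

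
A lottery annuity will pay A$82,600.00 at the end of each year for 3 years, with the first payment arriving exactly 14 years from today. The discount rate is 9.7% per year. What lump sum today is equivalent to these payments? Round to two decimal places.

Ordinary annuity of 3 payments, first payment at period 14.
Periodic rate r = 0.097 per year.
The ordinary-annuity PV formula values the stream one period before the first payment (period 13); discount that back 13 periods:
PV₀ = 82,600 × [1 − (1+r)^−3] / r × (1+r)^−13 = A$61,978.60

A$61,978.60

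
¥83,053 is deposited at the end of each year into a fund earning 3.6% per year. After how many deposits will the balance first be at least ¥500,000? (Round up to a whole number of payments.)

6 payments

Periodic rate r = 0.036 per year.
Ordinary annuity FV: 500,000 = 83,053 × [((1+r)^n − 1)/r].
(1+r)^n = 1 + 500,000 × r / 83,053, so n = ln(1 + 500,000·r/83,053) / ln(1+r) = 5.55.
Round up to a whole number of payments: n = 6.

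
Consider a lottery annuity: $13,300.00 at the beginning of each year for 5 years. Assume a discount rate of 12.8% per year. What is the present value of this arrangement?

This is an annuity due: 5 payments of $13,300.00 at the beginning of each year.
Periodic rate r = 0.128 per year.
PV = PMT × [(1 − (1+r)^−n)/r] × (1+r) = 13,300 × [1 − (1+r)^−5] / r × (1+r) = $53,025.43

$53,025.43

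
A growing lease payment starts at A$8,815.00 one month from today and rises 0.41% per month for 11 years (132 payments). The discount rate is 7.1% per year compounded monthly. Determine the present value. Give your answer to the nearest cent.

A$1,030,016.10

Periodic rate r = 0.071/12 per month; n is counted in months.
Growing ordinary annuity: PV = PMT₁ × [1 − ((1+g)/(1+r))^n] / (r − g) = 8,815 × [1 − ((1+0.0041)/(1+r))^132] / (r − 0.0041) = A$1,030,016.10.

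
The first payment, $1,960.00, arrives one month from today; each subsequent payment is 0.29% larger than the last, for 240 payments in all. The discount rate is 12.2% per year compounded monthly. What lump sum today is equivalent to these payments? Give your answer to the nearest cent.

$222,035.11

Periodic rate r = 0.122/12 per month; n is counted in months.
Growing ordinary annuity: PV = PMT₁ × [1 − ((1+g)/(1+r))^n] / (r − g) = 1,960 × [1 − ((1+0.0029)/(1+r))^240] / (r − 0.0029) = $222,035.11.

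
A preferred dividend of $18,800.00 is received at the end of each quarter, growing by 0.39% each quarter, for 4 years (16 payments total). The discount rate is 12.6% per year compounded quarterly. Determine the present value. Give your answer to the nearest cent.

Periodic rate r = 0.126/4 per quarter; n is counted in quarters.
Growing ordinary annuity: PV = PMT₁ × [1 − ((1+g)/(1+r))^n] / (r − g) = 18,800 × [1 − ((1+0.0039)/(1+r))^16] / (r − 0.0039) = $239,804.15.

$239,804.15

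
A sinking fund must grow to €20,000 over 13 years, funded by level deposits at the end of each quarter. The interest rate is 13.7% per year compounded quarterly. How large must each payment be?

€143.87

Level ordinary annuity; solve FV = PMT × [((1+r)^n − 1)/r] for PMT.
Periodic rate r = 0.137/4 per quarter; n is counted in quarters.
With n = 52: PMT = 20,000 / ([((1+r)^n − 1)/r]) = €143.87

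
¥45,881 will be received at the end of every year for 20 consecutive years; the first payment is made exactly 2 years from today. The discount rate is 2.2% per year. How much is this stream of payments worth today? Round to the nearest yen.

Ordinary annuity of 20 payments, first payment at period 2.
Periodic rate r = 0.022 per year.
The ordinary-annuity PV formula values the stream one period before the first payment (period 1); discount that back 1 periods:
PV₀ = 45,881 × [1 − (1+r)^−20] / r × (1+r)^−1 = ¥720,098

¥720,098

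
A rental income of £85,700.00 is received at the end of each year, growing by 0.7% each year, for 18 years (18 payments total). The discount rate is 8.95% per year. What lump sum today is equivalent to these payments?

£787,039.25

Periodic rate r = 0.0895 per year.
Growing ordinary annuity: PV = PMT₁ × [1 − ((1+g)/(1+r))^n] / (r − g) = 85,700 × [1 − ((1+0.007)/(1+r))^18] / (r − 0.007) = £787,039.25.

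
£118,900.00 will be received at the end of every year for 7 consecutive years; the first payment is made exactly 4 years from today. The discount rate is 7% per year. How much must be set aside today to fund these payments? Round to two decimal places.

Ordinary annuity of 7 payments, first payment at period 4.
Periodic rate r = 0.07 per year.
The ordinary-annuity PV formula values the stream one period before the first payment (period 3); discount that back 3 periods:
PV₀ = 118,900 × [1 − (1+r)^−7] / r × (1+r)^−3 = £523,072.67

£523,072.67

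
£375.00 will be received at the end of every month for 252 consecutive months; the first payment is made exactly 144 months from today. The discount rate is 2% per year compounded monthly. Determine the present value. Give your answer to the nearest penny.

Ordinary annuity of 252 payments, first payment at period 144.
Periodic rate r = 0.02/12 per month; n is counted in months.
The ordinary-annuity PV formula values the stream one period before the first payment (period 143); discount that back 143 periods:
PV₀ = 375 × [1 − (1+r)^−252] / r × (1+r)^−143 = £60,772.29

£60,772.29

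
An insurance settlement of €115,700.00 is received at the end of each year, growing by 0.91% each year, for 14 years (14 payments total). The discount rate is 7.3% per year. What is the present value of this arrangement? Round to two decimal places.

€1,044,136.12

Periodic rate r = 0.073 per year.
Growing ordinary annuity: PV = PMT₁ × [1 − ((1+g)/(1+r))^n] / (r − g) = 115,700 × [1 − ((1+0.0091)/(1+r))^14] / (r − 0.0091) = €1,044,136.12.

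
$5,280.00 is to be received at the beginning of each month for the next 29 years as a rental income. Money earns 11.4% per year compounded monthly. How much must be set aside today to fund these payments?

$540,175.74

This is an annuity due: 348 payments of $5,280.00 at the beginning of each month.
Periodic rate r = 0.114/12 per month; n is counted in months.
PV = PMT × [(1 − (1+r)^−n)/r] × (1+r) = 5,280 × [1 − (1+r)^−348] / r × (1+r) = $540,175.74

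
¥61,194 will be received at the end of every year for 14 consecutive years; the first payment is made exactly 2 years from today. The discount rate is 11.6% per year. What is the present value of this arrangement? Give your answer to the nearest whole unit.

Ordinary annuity of 14 payments, first payment at period 2.
Periodic rate r = 0.116 per year.
The ordinary-annuity PV formula values the stream one period before the first payment (period 1); discount that back 1 periods:
PV₀ = 61,194 × [1 − (1+r)^−14] / r × (1+r)^−1 = ¥371,009

¥371,009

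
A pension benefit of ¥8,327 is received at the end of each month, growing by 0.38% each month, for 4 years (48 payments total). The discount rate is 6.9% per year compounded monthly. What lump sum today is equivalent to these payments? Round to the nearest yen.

Periodic rate r = 0.069/12 per month; n is counted in months.
Growing ordinary annuity: PV = PMT₁ × [1 − ((1+g)/(1+r))^n] / (r − g) = 8,327 × [1 − ((1+0.0038)/(1+r))^48] / (r − 0.0038) = ¥379,830.

¥379,830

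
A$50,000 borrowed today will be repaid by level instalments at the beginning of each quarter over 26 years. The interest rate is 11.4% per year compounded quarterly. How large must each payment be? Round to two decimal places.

Level annuity due; solve PV = PMT × [(1 − (1+r)^−n)/r] × (1+r) for PMT.
Periodic rate r = 0.114/4 per quarter; n is counted in quarters.
With n = 104: PMT = 50,000 / ([(1 − (1+r)^−n)/r] × (1+r)) = A$1,464.29

A$1,464.29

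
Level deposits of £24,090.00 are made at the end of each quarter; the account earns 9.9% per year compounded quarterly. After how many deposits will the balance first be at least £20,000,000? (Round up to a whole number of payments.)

126 payments

Periodic rate r = 0.099/4 per quarter; n is counted in quarters.
Ordinary annuity FV: 20,000,000 = 24,090 × [((1+r)^n − 1)/r].
(1+r)^n = 1 + 20,000,000 × r / 24,090, so n = ln(1 + 20,000,000·r/24,090) / ln(1+r) = 125.58.
Round up to a whole number of payments: n = 126.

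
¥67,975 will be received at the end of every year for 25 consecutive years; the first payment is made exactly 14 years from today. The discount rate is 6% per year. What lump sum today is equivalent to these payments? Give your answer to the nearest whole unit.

Ordinary annuity of 25 payments, first payment at period 14.
Periodic rate r = 0.06 per year.
The ordinary-annuity PV formula values the stream one period before the first payment (period 13); discount that back 13 periods:
PV₀ = 67,975 × [1 − (1+r)^−25] / r × (1+r)^−13 = ¥407,397

¥407,397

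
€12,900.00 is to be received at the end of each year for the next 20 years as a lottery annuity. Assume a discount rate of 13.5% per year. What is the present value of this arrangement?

This is an ordinary annuity: 20 payments of €12,900.00 at the end of each year.
Periodic rate r = 0.135 per year.
PV = PMT × [(1 − (1+r)^−n)/r] = 12,900 × [1 − (1+r)^−20] / r = €87,963.86

€87,963.86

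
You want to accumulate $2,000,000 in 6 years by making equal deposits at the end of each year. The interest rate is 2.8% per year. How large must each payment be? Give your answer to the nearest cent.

$310,751.39

Level ordinary annuity; solve FV = PMT × [((1+r)^n − 1)/r] for PMT.
Periodic rate r = 0.028 per year.
With n = 6: PMT = 2,000,000 / ([((1+r)^n − 1)/r]) = $310,751.39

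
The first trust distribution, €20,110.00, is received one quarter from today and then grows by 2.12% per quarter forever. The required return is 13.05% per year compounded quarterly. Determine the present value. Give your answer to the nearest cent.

Periodic rate r = 0.1305/4 per quarter.
Growing perpetuity (Gordon): PV = PMT₁ / (r − g) = 20,110 / (r − 0.0212) = €1,760,175.05.

€1,760,175.05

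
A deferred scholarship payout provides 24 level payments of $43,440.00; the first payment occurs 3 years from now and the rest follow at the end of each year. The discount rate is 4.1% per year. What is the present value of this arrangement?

$604,973.81

Ordinary annuity of 24 payments, first payment at period 3.
Periodic rate r = 0.041 per year.
The ordinary-annuity PV formula values the stream one period before the first payment (period 2); discount that back 2 periods:
PV₀ = 43,440 × [1 − (1+r)^−24] / r × (1+r)^−2 = $604,973.81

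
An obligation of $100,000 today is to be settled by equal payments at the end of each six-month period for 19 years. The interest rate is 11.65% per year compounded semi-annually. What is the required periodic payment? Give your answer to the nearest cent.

$6,591.73

Level ordinary annuity; solve PV = PMT × [(1 − (1+r)^−n)/r] for PMT.
Periodic rate r = 0.1165/2 per half-year; n is counted in half-years.
With n = 38: PMT = 100,000 / ([(1 − (1+r)^−n)/r]) = $6,591.73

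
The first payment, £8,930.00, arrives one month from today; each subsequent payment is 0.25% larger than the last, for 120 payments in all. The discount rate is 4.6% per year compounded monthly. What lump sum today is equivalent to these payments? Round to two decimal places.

£987,383.84

Periodic rate r = 0.046/12 per month; n is counted in months.
Growing ordinary annuity: PV = PMT₁ × [1 − ((1+g)/(1+r))^n] / (r − g) = 8,930 × [1 − ((1+0.0025)/(1+r))^120] / (r − 0.0025) = £987,383.84.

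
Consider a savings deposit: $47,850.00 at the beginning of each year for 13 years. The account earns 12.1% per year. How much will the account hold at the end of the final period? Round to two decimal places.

$1,513,624.81

This is an annuity due: 13 deposits of $47,850.00 at the beginning of each year.
Periodic rate r = 0.121 per year.
FV = PMT × [((1+r)^n − 1)/r] × (1+r) = 47,850 × [(1+r)^13 − 1] / r × (1+r) = $1,513,624.81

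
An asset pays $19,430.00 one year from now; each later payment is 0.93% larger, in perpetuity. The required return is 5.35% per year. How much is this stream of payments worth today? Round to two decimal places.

$439,592.76

Periodic rate r = 0.0535 per year.
Growing perpetuity (Gordon): PV = PMT₁ / (r − g) = 19,430 / (r − 0.0093) = $439,592.76.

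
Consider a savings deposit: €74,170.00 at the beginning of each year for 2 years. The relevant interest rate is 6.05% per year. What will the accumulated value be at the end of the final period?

€162,073.34

This is an annuity due: 2 deposits of €74,170.00 at the beginning of each year.
Periodic rate r = 0.0605 per year.
FV = PMT × [((1+r)^n − 1)/r] × (1+r) = 74,170 × [(1+r)^2 − 1] / r × (1+r) = €162,073.34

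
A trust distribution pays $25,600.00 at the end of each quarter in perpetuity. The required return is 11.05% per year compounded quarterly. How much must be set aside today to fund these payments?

$926,696.83

Periodic rate r = 0.1105/4 per quarter.
Level perpetuity: PV = PMT / r = 25,600 / (0.1105/4) = $926,696.83.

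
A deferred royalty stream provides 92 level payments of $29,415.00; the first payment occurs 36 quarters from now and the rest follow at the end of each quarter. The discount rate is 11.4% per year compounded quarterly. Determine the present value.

$356,895.52

Ordinary annuity of 92 payments, first payment at period 36.
Periodic rate r = 0.114/4 per quarter; n is counted in quarters.
The ordinary-annuity PV formula values the stream one period before the first payment (period 35); discount that back 35 periods:
PV₀ = 29,415 × [1 − (1+r)^−92] / r × (1+r)^−35 = $356,895.52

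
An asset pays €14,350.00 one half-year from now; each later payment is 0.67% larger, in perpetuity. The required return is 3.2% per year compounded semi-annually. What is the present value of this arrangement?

Periodic rate r = 0.032/2 per half-year.
Growing perpetuity (Gordon): PV = PMT₁ / (r − g) = 14,350 / (r − 0.0067) = €1,543,010.75.

€1,543,010.75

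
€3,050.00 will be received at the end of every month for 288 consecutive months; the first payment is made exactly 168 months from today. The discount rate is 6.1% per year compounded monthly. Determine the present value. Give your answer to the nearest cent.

Ordinary annuity of 288 payments, first payment at period 168.
Periodic rate r = 0.061/12 per month; n is counted in months.
The ordinary-annuity PV formula values the stream one period before the first payment (period 167); discount that back 167 periods:
PV₀ = 3,050 × [1 − (1+r)^−288] / r × (1+r)^−167 = €197,547.35

€197,547.35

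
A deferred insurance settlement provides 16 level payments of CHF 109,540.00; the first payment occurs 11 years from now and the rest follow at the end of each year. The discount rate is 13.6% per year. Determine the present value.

Ordinary annuity of 16 payments, first payment at period 11.
Periodic rate r = 0.136 per year.
The ordinary-annuity PV formula values the stream one period before the first payment (period 10); discount that back 10 periods:
PV₀ = 109,540 × [1 − (1+r)^−16] / r × (1+r)^−10 = CHF 195,780.43

CHF 195,780.43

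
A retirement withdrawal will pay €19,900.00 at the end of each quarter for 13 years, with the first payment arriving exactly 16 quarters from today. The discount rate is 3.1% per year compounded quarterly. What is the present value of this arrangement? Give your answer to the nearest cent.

Ordinary annuity of 52 payments, first payment at period 16.
Periodic rate r = 0.031/4 per quarter; n is counted in quarters.
The ordinary-annuity PV formula values the stream one period before the first payment (period 15); discount that back 15 periods:
PV₀ = 19,900 × [1 − (1+r)^−52] / r × (1+r)^−15 = €756,181.81

€756,181.81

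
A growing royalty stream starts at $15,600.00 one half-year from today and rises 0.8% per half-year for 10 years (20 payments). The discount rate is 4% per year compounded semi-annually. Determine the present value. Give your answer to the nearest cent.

$273,992.44

Periodic rate r = 0.04/2 per half-year; n is counted in half-years.
Growing ordinary annuity: PV = PMT₁ × [1 − ((1+g)/(1+r))^n] / (r − g) = 15,600 × [1 − ((1+0.008)/(1+r))^20] / (r − 0.008) = $273,992.44.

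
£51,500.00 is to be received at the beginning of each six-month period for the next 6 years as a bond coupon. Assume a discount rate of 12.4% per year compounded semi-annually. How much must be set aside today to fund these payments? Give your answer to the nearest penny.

£453,551.39

This is an annuity due: 12 payments of £51,500.00 at the beginning of each six-month period.
Periodic rate r = 0.124/2 per half-year; n is counted in half-years.
PV = PMT × [(1 − (1+r)^−n)/r] × (1+r) = 51,500 × [1 − (1+r)^−12] / r × (1+r) = £453,551.39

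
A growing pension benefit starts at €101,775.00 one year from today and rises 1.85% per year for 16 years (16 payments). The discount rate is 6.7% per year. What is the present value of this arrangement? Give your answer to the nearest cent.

€1,101,568.30

Periodic rate r = 0.067 per year.
Growing ordinary annuity: PV = PMT₁ × [1 − ((1+g)/(1+r))^n] / (r − g) = 101,775 × [1 − ((1+0.0185)/(1+r))^16] / (r − 0.0185) = €1,101,568.30.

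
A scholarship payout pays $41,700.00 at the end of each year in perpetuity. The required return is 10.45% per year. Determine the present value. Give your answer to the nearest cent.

$399,043.06

Periodic rate r = 0.1045 per year.
Level perpetuity: PV = PMT / r = 41,700 / (0.1045) = $399,043.06.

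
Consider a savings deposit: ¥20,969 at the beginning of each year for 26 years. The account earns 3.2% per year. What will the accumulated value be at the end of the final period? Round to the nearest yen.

This is an annuity due: 26 deposits of ¥20,969 at the beginning of each year.
Periodic rate r = 0.032 per year.
FV = PMT × [((1+r)^n − 1)/r] × (1+r) = 20,969 × [(1+r)^26 − 1] / r × (1+r) = ¥857,588

¥857,588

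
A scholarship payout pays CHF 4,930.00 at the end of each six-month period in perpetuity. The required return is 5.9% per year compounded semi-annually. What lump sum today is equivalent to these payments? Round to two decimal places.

Periodic rate r = 0.059/2 per half-year.
Level perpetuity: PV = PMT / r = 4,930 / (0.059/2) = CHF 167,118.64.

CHF 167,118.64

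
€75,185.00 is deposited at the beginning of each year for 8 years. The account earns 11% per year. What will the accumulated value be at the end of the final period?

€989,733.24

This is an annuity due: 8 deposits of €75,185.00 at the beginning of each year.
Periodic rate r = 0.11 per year.
FV = PMT × [((1+r)^n − 1)/r] × (1+r) = 75,185 × [(1+r)^8 − 1] / r × (1+r) = €989,733.24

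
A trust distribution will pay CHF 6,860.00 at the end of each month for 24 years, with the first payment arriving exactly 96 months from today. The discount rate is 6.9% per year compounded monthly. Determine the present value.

CHF 559,263.62

Ordinary annuity of 288 payments, first payment at period 96.
Periodic rate r = 0.069/12 per month; n is counted in months.
The ordinary-annuity PV formula values the stream one period before the first payment (period 95); discount that back 95 periods:
PV₀ = 6,860 × [1 − (1+r)^−288] / r × (1+r)^−95 = CHF 559,263.62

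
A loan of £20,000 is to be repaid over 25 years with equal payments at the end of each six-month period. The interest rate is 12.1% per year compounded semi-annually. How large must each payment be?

£1,277.75

Level ordinary annuity; solve PV = PMT × [(1 − (1+r)^−n)/r] for PMT.
Periodic rate r = 0.121/2 per half-year; n is counted in half-years.
With n = 50: PMT = 20,000 / ([(1 − (1+r)^−n)/r]) = £1,277.75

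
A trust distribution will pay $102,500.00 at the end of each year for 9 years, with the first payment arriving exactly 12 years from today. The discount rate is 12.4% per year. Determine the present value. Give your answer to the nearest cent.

$148,697.87

Ordinary annuity of 9 payments, first payment at period 12.
Periodic rate r = 0.124 per year.
The ordinary-annuity PV formula values the stream one period before the first payment (period 11); discount that back 11 periods:
PV₀ = 102,500 × [1 − (1+r)^−9] / r × (1+r)^−11 = $148,697.87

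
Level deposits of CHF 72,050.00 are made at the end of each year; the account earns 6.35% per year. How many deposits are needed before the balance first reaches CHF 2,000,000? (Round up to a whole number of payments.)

17 payments

Periodic rate r = 0.0635 per year.
Ordinary annuity FV: 2,000,000 = 72,050 × [((1+r)^n − 1)/r].
(1+r)^n = 1 + 2,000,000 × r / 72,050, so n = ln(1 + 2,000,000·r/72,050) / ln(1+r) = 16.51.
Round up to a whole number of payments: n = 17.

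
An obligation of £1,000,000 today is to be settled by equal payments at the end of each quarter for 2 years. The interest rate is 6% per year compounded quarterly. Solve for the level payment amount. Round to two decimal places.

£133,584.02

Level ordinary annuity; solve PV = PMT × [(1 − (1+r)^−n)/r] for PMT.
Periodic rate r = 0.06/4 per quarter; n is counted in quarters.
With n = 8: PMT = 1,000,000 / ([(1 − (1+r)^−n)/r]) = £133,584.02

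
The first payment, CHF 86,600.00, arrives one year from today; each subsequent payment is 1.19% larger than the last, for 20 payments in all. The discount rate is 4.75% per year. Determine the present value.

CHF 1,214,326.53

Periodic rate r = 0.0475 per year.
Growing ordinary annuity: PV = PMT₁ × [1 − ((1+g)/(1+r))^n] / (r − g) = 86,600 × [1 − ((1+0.0119)/(1+r))^20] / (r − 0.0119) = CHF 1,214,326.53.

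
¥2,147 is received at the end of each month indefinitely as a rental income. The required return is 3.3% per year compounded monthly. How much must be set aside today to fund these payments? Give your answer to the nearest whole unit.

Periodic rate r = 0.033/12 per month.
Level perpetuity: PV = PMT / r = 2,147 / (0.033/12) = ¥780,727.

¥780,727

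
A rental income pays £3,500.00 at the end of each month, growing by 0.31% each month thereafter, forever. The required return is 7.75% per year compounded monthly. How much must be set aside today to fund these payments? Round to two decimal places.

£1,042,183.62

Periodic rate r = 0.0775/12 per month.
Growing perpetuity (Gordon): PV = PMT₁ / (r − g) = 3,500 / (r − 0.0031) = £1,042,183.62.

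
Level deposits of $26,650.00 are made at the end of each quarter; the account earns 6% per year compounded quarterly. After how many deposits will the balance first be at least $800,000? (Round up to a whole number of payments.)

Periodic rate r = 0.06/4 per quarter; n is counted in quarters.
Ordinary annuity FV: 800,000 = 26,650 × [((1+r)^n − 1)/r].
(1+r)^n = 1 + 800,000 × r / 26,650, so n = ln(1 + 800,000·r/26,650) / ln(1+r) = 24.97.
Round up to a whole number of payments: n = 25.

25 payments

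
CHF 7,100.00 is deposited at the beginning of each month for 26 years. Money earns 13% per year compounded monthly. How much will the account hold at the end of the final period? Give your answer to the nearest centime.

This is an annuity due: 312 deposits of CHF 7,100.00 at the beginning of each month.
Periodic rate r = 0.13/12 per month; n is counted in months.
FV = PMT × [((1+r)^n − 1)/r] × (1+r) = 7,100 × [(1+r)^312 − 1] / r × (1+r) = CHF 18,444,708.84

CHF 18,444,708.84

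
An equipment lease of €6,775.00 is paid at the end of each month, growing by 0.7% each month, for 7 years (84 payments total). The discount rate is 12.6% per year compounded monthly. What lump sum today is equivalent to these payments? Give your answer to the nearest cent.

Periodic rate r = 0.126/12 per month; n is counted in months.
Growing ordinary annuity: PV = PMT₁ × [1 − ((1+g)/(1+r))^n] / (r − g) = 6,775 × [1 − ((1+0.007)/(1+r))^84] / (r − 0.007) = €489,388.66.

€489,388.66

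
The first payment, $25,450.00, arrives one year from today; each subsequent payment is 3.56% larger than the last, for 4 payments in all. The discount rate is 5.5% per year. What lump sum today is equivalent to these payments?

$93,863.81

Periodic rate r = 0.055 per year.
Growing ordinary annuity: PV = PMT₁ × [1 − ((1+g)/(1+r))^n] / (r − g) = 25,450 × [1 − ((1+0.0356)/(1+r))^4] / (r − 0.0356) = $93,863.81.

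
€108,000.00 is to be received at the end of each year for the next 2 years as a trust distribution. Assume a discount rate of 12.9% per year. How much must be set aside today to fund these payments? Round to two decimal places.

This is an ordinary annuity: 2 payments of €108,000.00 at the end of each year.
Periodic rate r = 0.129 per year.
PV = PMT × [(1 − (1+r)^−n)/r] = 108,000 × [1 − (1+r)^−2] / r = €180,389.62

€180,389.62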